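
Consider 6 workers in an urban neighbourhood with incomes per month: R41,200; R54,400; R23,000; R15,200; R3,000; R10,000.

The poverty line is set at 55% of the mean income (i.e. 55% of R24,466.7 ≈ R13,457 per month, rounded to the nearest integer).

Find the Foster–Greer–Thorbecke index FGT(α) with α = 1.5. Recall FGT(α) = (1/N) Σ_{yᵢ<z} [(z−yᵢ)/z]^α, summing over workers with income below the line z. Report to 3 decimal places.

Poor units: R3,000, R10,000 (q = 2 of N = 6).
Relative gaps: (13457−3000)/13457 = 0.7771; (13457−10000)/13457 = 0.2569.
Raised to α = 1.5: 0.68500; 0.13020.
Sum = 0.815201; FGT(1.5) = 0.815201 / 6 = 0.136.

0.136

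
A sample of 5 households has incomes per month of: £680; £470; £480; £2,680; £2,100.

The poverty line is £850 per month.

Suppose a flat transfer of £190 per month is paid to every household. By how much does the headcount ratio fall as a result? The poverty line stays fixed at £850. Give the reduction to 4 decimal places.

0.2000

Before: below the line — £470, £480, £680; headcount ratio = 0.600000.
After the £190 transfer: below the line — £660, £670; headcount ratio = 0.400000.
Reduction = 0.600000 − 0.400000 = 0.2000.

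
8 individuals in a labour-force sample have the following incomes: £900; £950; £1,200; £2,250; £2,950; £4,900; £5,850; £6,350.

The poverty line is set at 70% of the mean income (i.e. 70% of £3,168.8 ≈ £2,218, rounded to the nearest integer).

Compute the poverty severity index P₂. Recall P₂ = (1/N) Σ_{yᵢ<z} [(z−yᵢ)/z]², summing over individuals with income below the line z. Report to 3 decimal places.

Below z: £900, £950, £1,200 (q = 3 of N = 8).
Normalized shortfalls: (2218−900)/2218 = 0.5942; (2218−950)/2218 = 0.5717; (2218−1200)/2218 = 0.4590.
Squared: 0.3531; 0.3268; 0.2107.
Sum = 0.890589; P₂ = 0.890589 / 8 = 0.111.

0.111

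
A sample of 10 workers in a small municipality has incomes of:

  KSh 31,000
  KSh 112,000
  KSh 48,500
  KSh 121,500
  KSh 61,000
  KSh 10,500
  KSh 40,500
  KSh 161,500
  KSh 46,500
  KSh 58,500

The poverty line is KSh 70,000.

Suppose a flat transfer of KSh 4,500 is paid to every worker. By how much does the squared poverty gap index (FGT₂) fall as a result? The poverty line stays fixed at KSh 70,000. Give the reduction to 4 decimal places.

Before: below the line — KSh 10,500, KSh 31,000, KSh 40,500, KSh 46,500, KSh 48,500, KSh 58,500, KSh 61,000; squared poverty gap index (FGT₂) = 0.146107.
After the KSh 4,500 transfer: below the line — KSh 15,000, KSh 35,500, KSh 45,000, KSh 51,000, KSh 53,000, KSh 63,000, KSh 65,500; squared poverty gap index (FGT₂) = 0.113459.
Reduction = 0.146107 − 0.113459 = 0.0326.

0.0326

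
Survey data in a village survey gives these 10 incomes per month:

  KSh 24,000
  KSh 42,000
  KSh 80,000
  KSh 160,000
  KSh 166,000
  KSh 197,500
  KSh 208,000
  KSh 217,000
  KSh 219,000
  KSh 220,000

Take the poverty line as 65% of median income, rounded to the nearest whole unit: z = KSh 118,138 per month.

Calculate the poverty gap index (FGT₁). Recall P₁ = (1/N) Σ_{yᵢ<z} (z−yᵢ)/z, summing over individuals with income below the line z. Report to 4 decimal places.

Below z: KSh 24,000, KSh 42,000, KSh 80,000 (q = 3 of N = 10).
Normalized shortfalls: (118138−24000)/118138 = 0.7968; (118138−42000)/118138 = 0.6445; (118138−80000)/118138 = 0.3228.
Σ = 1.764157. Dividing by the full population N = 10 gives P₁ = 0.1764.

0.1764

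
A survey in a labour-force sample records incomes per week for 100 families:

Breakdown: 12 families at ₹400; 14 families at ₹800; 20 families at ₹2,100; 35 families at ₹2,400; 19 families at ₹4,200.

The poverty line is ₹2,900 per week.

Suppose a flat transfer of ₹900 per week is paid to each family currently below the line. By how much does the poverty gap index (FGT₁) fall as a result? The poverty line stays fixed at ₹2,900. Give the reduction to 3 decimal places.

Before: below the line — 12×₹400, 14×₹800, 20×₹2,100, 35×₹2,400; poverty gap index (FGT₁) = 0.32034.
After the ₹900 transfer: below the line — 12×₹1,300, 14×₹1,700; poverty gap index (FGT₁) = 0.12414.
Reduction = 0.32034 − 0.12414 = 0.196.

0.196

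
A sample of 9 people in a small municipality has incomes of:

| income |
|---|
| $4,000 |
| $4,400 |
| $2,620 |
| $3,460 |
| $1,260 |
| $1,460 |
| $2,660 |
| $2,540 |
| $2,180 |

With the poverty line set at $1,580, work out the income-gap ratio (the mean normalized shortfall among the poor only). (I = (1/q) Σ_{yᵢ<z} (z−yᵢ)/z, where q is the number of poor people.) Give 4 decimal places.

0.1392

Incomes under z: $1,260, $1,460 (q = 2 of N = 9).
Shortfall ratios (z−y)/z: 0.2025, 0.0759; sum = 0.278481.
The income-gap ratio divides by q (the poor only): 0.278481 / 2 = 0.1392.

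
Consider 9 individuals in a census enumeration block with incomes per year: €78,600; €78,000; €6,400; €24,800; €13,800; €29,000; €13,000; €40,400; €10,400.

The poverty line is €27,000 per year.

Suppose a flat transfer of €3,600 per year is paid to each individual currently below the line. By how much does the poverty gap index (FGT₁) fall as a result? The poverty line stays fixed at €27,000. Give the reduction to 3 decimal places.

0.068

Before: below the line — €6,400, €10,400, €13,000, €13,800, €24,800; poverty gap index (FGT₁) = 0.27407.
After the €3,600 transfer: below the line — €10,000, €14,000, €16,600, €17,400; poverty gap index (FGT₁) = 0.20576.
Reduction = 0.27407 − 0.20576 = 0.068.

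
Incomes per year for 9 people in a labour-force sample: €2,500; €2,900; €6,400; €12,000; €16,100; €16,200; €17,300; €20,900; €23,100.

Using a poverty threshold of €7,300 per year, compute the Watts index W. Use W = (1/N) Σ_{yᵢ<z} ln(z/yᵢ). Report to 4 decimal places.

Below the line: €2,500, €2,900, €6,400 (q = 3 of N = 9).
ln(z/y) terms: ln(7300/2500) = 1.0716; ln(7300/2900) = 0.9232; ln(7300/6400) = 0.1316.
W = 2.126324 / 9 = 0.2363.

0.2363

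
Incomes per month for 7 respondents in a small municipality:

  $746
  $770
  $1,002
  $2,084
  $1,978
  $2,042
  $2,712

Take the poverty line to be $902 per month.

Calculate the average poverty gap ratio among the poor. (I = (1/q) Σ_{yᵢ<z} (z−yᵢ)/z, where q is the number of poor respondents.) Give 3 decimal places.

0.160

Below the line: $746, $770 (q = 2 of N = 7).
Relative gaps: 0.1729, 0.1463; sum = 0.319290.
I averages over the q = 2 poor units only: 0.319290 / 2 = 0.160.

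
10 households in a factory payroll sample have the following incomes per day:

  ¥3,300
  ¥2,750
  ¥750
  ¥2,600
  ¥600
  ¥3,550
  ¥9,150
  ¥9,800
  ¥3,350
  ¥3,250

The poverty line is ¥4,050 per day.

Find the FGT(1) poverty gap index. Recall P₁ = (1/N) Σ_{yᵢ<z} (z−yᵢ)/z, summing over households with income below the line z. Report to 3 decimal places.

Below z: ¥600, ¥750, ¥2,600, ¥2,750, ¥3,250, ¥3,300, ¥3,350, ¥3,550 (q = 8 of N = 10).
Relative gaps: (4050−600)/4050 = 0.8519; (4050−750)/4050 = 0.8148; (4050−2600)/4050 = 0.3580; (4050−2750)/4050 = 0.3210; (4050−3250)/4050 = 0.1975; (4050−3300)/4050 = 0.1852; (4050−3350)/4050 = 0.1728; (4050−3550)/4050 = 0.1235.
Σ = 3.024691. Dividing by the full population N = 10 gives P₁ = 0.302.

0.302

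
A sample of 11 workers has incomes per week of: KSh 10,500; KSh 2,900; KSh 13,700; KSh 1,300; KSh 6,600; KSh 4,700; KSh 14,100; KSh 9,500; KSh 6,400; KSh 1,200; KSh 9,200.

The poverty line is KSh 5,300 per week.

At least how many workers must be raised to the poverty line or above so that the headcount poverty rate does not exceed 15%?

3

Currently q = 4 of N = 11 are below the line (H = 0.364).
A headcount ratio of at most 15% allows at most ⌊0.15 × 11⌋ = 1 poor workers.
So at least 4 − 1 = 3 must be lifted.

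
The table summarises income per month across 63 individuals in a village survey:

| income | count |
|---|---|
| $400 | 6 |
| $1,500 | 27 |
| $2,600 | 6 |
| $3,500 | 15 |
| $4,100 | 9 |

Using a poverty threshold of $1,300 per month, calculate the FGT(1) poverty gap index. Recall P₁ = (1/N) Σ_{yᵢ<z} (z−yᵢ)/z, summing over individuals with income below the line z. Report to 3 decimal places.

0.066

Below z: 6×$400 (q = 6 of N = 63).
Gap ratios (z−y)/z: (1300−400)/1300 = 0.6923 (×6).
Sum of shortfalls = 4.153846; P₁ averages over all N: 4.153846 / 63 = 0.066.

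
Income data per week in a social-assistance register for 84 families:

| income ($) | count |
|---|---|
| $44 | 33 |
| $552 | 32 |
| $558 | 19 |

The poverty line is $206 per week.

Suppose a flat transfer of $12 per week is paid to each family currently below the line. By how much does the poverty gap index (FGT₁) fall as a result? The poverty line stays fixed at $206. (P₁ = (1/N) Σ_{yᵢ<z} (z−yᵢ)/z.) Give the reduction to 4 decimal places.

Before: below the line — 33×$44; poverty gap index (FGT₁) = 0.308946.
After the $12 transfer: below the line — 33×$56; poverty gap index (FGT₁) = 0.286061.
Reduction = 0.308946 − 0.286061 = 0.0229.

0.0229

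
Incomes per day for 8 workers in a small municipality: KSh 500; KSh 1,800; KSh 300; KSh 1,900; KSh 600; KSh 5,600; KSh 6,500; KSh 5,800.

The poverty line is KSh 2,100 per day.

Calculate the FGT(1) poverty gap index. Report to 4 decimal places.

Poor units: KSh 300, KSh 500, KSh 600, KSh 1,800, KSh 1,900 (q = 5 of N = 8).
Shortfall ratios: (2100−300)/2100 = 0.8571; (2100−500)/2100 = 0.7619; (2100−600)/2100 = 0.7143; (2100−1800)/2100 = 0.1429; (2100−1900)/2100 = 0.0952.
Σ = 2.571429. Dividing by the full population N = 8 gives P₁ = 0.3214.

0.3214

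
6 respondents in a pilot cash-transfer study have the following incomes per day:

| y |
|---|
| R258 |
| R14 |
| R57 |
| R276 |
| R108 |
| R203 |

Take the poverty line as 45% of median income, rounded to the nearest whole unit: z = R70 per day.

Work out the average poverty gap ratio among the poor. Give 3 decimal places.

Below z: R14, R57 (q = 2 of N = 6).
Shortfall ratios (z−y)/z: 0.8000, 0.1857; sum = 0.985714.
I averages over the q = 2 poor units only: 0.985714 / 2 = 0.493.

0.493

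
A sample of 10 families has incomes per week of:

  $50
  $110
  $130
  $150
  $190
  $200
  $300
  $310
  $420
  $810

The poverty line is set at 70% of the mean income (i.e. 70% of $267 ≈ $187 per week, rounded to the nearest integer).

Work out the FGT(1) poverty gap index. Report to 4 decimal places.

0.1647

Incomes under z: $50, $110, $130, $150 (q = 4 of N = 10).
Relative gaps: (187−50)/187 = 0.7326; (187−110)/187 = 0.4118; (187−130)/187 = 0.3048; (187−150)/187 = 0.1979.
Σ = 1.647059. Dividing by the full population N = 10 gives P₁ = 0.1647.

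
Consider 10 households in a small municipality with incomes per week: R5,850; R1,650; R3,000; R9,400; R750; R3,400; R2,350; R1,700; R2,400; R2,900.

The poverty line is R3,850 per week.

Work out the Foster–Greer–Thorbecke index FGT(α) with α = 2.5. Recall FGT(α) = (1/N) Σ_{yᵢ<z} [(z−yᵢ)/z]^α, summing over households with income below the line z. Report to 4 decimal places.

Incomes under z: R750, R1,650, R1,700, R2,350, R2,400, R2,900, R3,000, R3,400 (q = 8 of N = 10).
Gap ratios (z−y)/z: (3850−750)/3850 = 0.8052; (3850−1650)/3850 = 0.5714; (3850−1700)/3850 = 0.5584; (3850−2350)/3850 = 0.3896; (3850−2400)/3850 = 0.3766; (3850−2900)/3850 = 0.2468; (3850−3000)/3850 = 0.2208; (3850−3400)/3850 = 0.1169.
Raised to α = 2.5: 0.58177; 0.24683; 0.23305; 0.09475; 0.08705; 0.03025; 0.02290; 0.00467.
Sum = 1.301271; FGT(2.5) = 1.301271 / 10 = 0.1301.

0.1301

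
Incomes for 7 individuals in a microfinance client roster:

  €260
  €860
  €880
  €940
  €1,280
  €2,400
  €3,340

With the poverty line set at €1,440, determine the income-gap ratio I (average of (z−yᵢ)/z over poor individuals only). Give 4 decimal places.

Poor units: €260, €860, €880, €940, €1,280 (q = 5 of N = 7).
Relative gaps: 0.8194, 0.4028, 0.3889, 0.3472, 0.1111; sum = 2.069444.
The income-gap ratio divides by q (the poor only): 2.069444 / 5 = 0.4139.

0.4139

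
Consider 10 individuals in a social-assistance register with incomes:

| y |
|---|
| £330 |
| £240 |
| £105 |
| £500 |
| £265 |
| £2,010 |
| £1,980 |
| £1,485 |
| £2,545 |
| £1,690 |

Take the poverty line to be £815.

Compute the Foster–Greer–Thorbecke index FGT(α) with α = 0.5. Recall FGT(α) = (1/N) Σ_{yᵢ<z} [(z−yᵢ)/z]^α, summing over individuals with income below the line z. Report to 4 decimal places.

Below the line: £105, £240, £265, £330, £500 (q = 5 of N = 10).
Relative gaps: (815−105)/815 = 0.8712; (815−240)/815 = 0.7055; (815−265)/815 = 0.6748; (815−330)/815 = 0.5951; (815−500)/815 = 0.3865.
Raised to α = 0.5: 0.93336; 0.83995; 0.82149; 0.77142; 0.62169.
Sum = 3.987922; FGT(0.5) = 3.987922 / 10 = 0.3988.

0.3988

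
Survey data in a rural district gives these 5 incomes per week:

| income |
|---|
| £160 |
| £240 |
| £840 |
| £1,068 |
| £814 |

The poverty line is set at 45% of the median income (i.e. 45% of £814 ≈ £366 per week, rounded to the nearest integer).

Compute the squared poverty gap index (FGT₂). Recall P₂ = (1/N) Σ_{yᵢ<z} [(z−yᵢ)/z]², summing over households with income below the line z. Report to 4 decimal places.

0.0871

Below the line: £160, £240 (q = 2 of N = 5).
Gap ratios (z−y)/z: (366−160)/366 = 0.5628; (366−240)/366 = 0.3443.
Squared: 0.3168; 0.1185.
Sum = 0.435307; P₂ = 0.435307 / 5 = 0.0871.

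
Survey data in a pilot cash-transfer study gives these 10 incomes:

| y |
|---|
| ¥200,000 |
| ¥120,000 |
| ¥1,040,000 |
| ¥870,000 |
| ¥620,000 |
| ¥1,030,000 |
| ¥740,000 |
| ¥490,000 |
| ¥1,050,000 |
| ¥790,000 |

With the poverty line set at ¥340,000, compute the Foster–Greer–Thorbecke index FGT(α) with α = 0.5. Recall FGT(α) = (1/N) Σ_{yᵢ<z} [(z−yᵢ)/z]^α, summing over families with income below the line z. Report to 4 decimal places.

0.1446

Incomes under z: ¥120,000, ¥200,000 (q = 2 of N = 10).
Shortfall ratios: (340000−120000)/340000 = 0.6471; (340000−200000)/340000 = 0.4118.
Raised to α = 0.5: 0.80440; 0.64169.
Sum = 1.446089; FGT(0.5) = 1.446089 / 10 = 0.1446.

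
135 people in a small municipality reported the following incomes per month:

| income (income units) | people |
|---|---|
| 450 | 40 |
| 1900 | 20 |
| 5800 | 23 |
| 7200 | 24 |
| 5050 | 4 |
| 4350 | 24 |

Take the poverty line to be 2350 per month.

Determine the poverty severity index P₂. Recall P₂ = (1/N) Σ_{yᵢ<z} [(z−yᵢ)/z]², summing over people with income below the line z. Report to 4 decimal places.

Below z: 40×450, 20×1900 (q = 60 of N = 135).
Normalized shortfalls: (2350−450)/2350 = 0.8085 (×40); (2350−1900)/2350 = 0.1915 (×20).
Squared: 0.6537 (×40); 0.0367 (×20).
Sum = 26.880942; P₂ = 26.880942 / 135 = 0.1991.

0.1991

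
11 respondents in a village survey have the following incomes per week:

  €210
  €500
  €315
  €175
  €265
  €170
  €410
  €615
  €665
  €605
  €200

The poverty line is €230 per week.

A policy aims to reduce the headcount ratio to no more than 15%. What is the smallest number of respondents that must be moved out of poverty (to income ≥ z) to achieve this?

3

4 of the 11 respondents are poor, so H = 4/11 = 0.364.
A headcount ratio of at most 15% allows at most ⌊0.15 × 11⌋ = 1 poor respondents.
So at least 4 − 1 = 3 must be lifted.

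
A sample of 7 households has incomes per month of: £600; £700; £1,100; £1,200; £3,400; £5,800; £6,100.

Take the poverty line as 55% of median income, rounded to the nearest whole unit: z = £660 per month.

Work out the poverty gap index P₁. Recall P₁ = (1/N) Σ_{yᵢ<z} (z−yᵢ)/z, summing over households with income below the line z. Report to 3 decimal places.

0.013

Poor units: £600 (q = 1 of N = 7).
Relative gaps: (660−600)/660 = 0.0909.
Σ = 0.090909. Dividing by the full population N = 7 gives P₁ = 0.013.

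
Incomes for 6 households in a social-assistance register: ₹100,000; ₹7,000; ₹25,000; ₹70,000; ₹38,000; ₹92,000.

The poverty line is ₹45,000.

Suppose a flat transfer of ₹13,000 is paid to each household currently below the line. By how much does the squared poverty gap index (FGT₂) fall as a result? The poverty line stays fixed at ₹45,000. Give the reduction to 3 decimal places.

Before: below the line — ₹7,000, ₹25,000, ₹38,000; squared poverty gap index (FGT₂) = 0.15580.
After the ₹13,000 transfer: below the line — ₹20,000, ₹38,000; squared poverty gap index (FGT₂) = 0.05547.
Reduction = 0.15580 − 0.05547 = 0.100.

0.100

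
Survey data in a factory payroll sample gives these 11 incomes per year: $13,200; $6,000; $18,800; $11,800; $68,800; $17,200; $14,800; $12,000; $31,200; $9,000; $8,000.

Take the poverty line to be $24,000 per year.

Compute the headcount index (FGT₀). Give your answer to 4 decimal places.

0.8182

9 of the 11 households have income below $24,000.
H = 9/11 = 0.8182.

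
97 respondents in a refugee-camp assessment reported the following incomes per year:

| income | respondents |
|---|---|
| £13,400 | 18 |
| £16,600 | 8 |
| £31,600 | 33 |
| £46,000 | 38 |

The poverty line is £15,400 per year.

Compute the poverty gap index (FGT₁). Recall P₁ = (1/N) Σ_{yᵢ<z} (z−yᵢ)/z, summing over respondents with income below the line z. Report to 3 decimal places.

Below z: 18×£13,400 (q = 18 of N = 97).
Gap ratios (z−y)/z: (15400−13400)/15400 = 0.1299 (×18).
Σ = 2.337662. Dividing by the full population N = 97 gives P₁ = 0.024.

0.024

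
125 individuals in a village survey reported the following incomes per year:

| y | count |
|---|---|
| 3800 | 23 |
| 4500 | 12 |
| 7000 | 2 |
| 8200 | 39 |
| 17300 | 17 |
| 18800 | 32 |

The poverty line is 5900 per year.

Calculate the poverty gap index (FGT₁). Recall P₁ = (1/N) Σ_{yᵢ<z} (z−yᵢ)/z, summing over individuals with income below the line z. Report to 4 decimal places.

Poor units: 23×3800, 12×4500 (q = 35 of N = 125).
Normalized shortfalls: (5900−3800)/5900 = 0.3559 (×23); (5900−4500)/5900 = 0.2373 (×12).
Σ = 11.033898. Dividing by the full population N = 125 gives P₁ = 0.0883.

0.0883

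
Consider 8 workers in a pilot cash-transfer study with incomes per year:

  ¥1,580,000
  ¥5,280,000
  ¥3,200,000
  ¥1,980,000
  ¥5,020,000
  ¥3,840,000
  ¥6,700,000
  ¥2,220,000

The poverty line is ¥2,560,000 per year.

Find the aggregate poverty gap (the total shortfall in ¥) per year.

¥1,900,000

Below z: ¥1,580,000, ¥1,980,000, ¥2,220,000 (q = 3 of N = 8).
Individual gaps: 2560000−1580000 = 980000; 2560000−1980000 = 580000; 2560000−2220000 = 340000.
Aggregate gap = ¥1,900,000.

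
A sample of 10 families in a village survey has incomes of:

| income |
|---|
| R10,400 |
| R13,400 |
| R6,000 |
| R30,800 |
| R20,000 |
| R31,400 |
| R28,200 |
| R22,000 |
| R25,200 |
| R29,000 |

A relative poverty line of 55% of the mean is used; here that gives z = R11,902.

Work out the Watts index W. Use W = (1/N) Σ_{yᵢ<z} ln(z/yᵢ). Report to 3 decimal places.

Below z: R6,000, R10,400 (q = 2 of N = 10).
Log gaps: ln(11902/6000) = 0.6849; ln(11902/10400) = 0.1349.
W = 0.819848 / 10 = 0.082.

0.082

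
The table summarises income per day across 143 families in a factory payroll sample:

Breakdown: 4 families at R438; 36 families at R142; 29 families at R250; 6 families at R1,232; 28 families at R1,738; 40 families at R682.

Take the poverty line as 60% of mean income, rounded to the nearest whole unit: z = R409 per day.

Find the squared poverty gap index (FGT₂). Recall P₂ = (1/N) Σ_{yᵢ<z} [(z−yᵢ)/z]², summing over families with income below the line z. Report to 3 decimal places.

0.138

Incomes under z: 36×R142, 29×R250 (q = 65 of N = 143).
Normalized shortfalls: (409−142)/409 = 0.6528 (×36); (409−250)/409 = 0.3888 (×29).
Squared: 0.4262 (×36); 0.1511 (×29).
Sum = 19.724613; P₂ = 19.724613 / 143 = 0.138.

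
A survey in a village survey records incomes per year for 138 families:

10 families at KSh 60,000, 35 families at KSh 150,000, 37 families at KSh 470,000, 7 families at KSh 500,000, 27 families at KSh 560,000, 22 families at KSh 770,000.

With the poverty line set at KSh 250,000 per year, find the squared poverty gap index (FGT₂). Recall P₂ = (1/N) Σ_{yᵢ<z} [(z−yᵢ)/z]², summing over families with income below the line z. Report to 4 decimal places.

Poor units: 10×KSh 60,000, 35×KSh 150,000 (q = 45 of N = 138).
Gap ratios (z−y)/z: (250000−60000)/250000 = 0.7600 (×10); (250000−150000)/250000 = 0.4000 (×35).
Squared: 0.5776 (×10); 0.1600 (×35).
Sum = 11.376000; P₂ = 11.376000 / 138 = 0.0824.

0.0824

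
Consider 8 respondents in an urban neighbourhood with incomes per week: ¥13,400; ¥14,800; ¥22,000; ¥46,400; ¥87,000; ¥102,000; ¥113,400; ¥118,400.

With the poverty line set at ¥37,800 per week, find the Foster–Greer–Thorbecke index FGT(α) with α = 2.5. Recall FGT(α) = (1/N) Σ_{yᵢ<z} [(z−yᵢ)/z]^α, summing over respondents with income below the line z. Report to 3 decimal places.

0.092

Below the line: ¥13,400, ¥14,800, ¥22,000 (q = 3 of N = 8).
Gap ratios (z−y)/z: (37800−13400)/37800 = 0.6455; (37800−14800)/37800 = 0.6085; (37800−22000)/37800 = 0.4180.
Raised to α = 2.5: 0.33477; 0.28880; 0.11296.
Sum = 0.736521; FGT(2.5) = 0.736521 / 8 = 0.092.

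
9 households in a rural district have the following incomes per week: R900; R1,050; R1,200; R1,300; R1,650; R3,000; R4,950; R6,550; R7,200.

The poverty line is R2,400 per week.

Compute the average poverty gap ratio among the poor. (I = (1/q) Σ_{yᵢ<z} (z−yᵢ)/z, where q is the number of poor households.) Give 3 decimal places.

Incomes under z: R900, R1,050, R1,200, R1,300, R1,650 (q = 5 of N = 9).
Relative gaps: 0.6250, 0.5625, 0.5000, 0.4583, 0.3125; sum = 2.458333.
I averages over the q = 5 poor units only: 2.458333 / 5 = 0.492.

0.492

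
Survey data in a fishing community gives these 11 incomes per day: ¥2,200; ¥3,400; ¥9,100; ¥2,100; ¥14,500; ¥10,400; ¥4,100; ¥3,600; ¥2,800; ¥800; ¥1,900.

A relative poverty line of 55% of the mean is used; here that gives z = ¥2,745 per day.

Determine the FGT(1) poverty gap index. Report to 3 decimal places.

Incomes under z: ¥800, ¥1,900, ¥2,100, ¥2,200 (q = 4 of N = 11).
Relative gaps: (2745−800)/2745 = 0.7086; (2745−1900)/2745 = 0.3078; (2745−2100)/2745 = 0.2350; (2745−2200)/2745 = 0.1985.
Sum of shortfalls = 1.449909; P₁ averages over all N: 1.449909 / 11 = 0.132.

0.132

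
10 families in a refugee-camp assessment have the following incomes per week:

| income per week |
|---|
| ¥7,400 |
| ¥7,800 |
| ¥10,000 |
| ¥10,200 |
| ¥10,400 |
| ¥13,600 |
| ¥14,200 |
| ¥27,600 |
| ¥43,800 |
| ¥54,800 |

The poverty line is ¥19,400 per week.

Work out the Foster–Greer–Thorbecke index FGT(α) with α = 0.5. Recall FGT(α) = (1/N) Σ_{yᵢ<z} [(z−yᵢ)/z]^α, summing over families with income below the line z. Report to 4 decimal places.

Below z: ¥7,400, ¥7,800, ¥10,000, ¥10,200, ¥10,400, ¥13,600, ¥14,200 (q = 7 of N = 10).
Normalized shortfalls: (19400−7400)/19400 = 0.6186; (19400−7800)/19400 = 0.5979; (19400−10000)/19400 = 0.4845; (19400−10200)/19400 = 0.4742; (19400−10400)/19400 = 0.4639; (19400−13600)/19400 = 0.2990; (19400−14200)/19400 = 0.2680.
Raised to α = 0.5: 0.78648; 0.77326; 0.69609; 0.68864; 0.68111; 0.54678; 0.51773.
Sum = 4.690098; FGT(0.5) = 4.690098 / 10 = 0.4690.

0.4690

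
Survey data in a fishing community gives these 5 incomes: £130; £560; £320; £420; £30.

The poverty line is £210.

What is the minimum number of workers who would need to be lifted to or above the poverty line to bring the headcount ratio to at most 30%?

2 of the 5 workers are poor, so H = 2/5 = 0.400.
A headcount ratio of at most 30% allows at most ⌊0.30 × 5⌋ = 1 poor workers.
So at least 2 − 1 = 1 must be lifted.

1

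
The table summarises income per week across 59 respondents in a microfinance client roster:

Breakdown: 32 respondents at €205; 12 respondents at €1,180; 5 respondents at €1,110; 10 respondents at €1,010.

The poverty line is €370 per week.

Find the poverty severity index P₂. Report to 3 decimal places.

Below the line: 32×€205 (q = 32 of N = 59).
Gap ratios (z−y)/z: (370−205)/370 = 0.4459 (×32).
Squared: 0.1989 (×32).
Sum = 6.363769; P₂ = 6.363769 / 59 = 0.108.

0.108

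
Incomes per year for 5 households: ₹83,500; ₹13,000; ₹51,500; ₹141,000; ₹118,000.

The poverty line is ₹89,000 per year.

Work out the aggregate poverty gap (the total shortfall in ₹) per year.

Incomes under z: ₹13,000, ₹51,500, ₹83,500 (q = 3 of N = 5).
Individual gaps: 89000−13000 = 76000; 89000−51500 = 37500; 89000−83500 = 5500.
Aggregate gap = ₹119,000.

₹119,000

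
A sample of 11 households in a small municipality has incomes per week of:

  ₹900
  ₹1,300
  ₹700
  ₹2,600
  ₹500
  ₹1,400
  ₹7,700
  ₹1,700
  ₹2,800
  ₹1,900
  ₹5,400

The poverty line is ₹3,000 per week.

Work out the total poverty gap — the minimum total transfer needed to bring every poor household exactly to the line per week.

Poor units: ₹500, ₹700, ₹900, ₹1,300, ₹1,400, ₹1,700, ₹1,900, ₹2,600, ₹2,800 (q = 9 of N = 11).
Individual gaps: 3000−500 = 2500; 3000−700 = 2300; 3000−900 = 2100; 3000−1300 = 1700; 3000−1400 = 1600; 3000−1700 = 1300; 3000−1900 = 1100; 3000−2600 = 400; 3000−2800 = 200.
Aggregate gap = ₹13,200.

₹13,200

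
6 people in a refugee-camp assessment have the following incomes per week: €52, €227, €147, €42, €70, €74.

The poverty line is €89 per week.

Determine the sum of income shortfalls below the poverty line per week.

Below the line: €42, €52, €70, €74 (q = 4 of N = 6).
Individual gaps: 89−42 = 47; 89−52 = 37; 89−70 = 19; 89−74 = 15.
Aggregate gap = €118.

€118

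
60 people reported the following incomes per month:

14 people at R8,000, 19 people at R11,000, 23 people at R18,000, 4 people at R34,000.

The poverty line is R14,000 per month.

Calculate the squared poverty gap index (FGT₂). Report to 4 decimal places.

Below z: 14×R8,000, 19×R11,000 (q = 33 of N = 60).
Shortfall ratios: (14000−8000)/14000 = 0.4286 (×14); (14000−11000)/14000 = 0.2143 (×19).
Squared: 0.1837 (×14); 0.0459 (×19).
Sum = 3.443878; P₂ = 3.443878 / 60 = 0.0574.

0.0574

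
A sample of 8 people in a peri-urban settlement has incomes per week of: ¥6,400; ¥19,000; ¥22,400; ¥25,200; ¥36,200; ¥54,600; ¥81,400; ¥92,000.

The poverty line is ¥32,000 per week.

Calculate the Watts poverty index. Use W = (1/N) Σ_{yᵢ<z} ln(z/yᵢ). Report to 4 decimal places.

Below the line: ¥6,400, ¥19,000, ¥22,400, ¥25,200 (q = 4 of N = 8).
Log shortfalls: ln(32000/6400) = 1.6094; ln(32000/19000) = 0.5213; ln(32000/22400) = 0.3567; ln(32000/25200) = 0.2389.
W = 2.726302 / 8 = 0.3408.

0.3408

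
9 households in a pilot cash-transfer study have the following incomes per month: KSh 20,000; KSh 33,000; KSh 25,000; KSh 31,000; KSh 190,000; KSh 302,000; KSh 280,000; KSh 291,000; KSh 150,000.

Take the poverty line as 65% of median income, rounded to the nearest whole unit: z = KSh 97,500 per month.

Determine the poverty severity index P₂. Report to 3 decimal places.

Poor units: KSh 20,000, KSh 25,000, KSh 31,000, KSh 33,000 (q = 4 of N = 9).
Relative gaps: (97500−20000)/97500 = 0.7949; (97500−25000)/97500 = 0.7436; (97500−31000)/97500 = 0.6821; (97500−33000)/97500 = 0.6615.
Squared: 0.6318; 0.5529; 0.4652; 0.4376.
Sum = 2.087574; P₂ = 2.087574 / 9 = 0.232.

0.232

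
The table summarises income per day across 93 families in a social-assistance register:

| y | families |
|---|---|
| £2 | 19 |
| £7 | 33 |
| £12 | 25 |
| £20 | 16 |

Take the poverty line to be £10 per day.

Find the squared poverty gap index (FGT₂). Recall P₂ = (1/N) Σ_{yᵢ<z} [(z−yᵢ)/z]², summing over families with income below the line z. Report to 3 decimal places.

0.163

Incomes under z: 19×£2, 33×£7 (q = 52 of N = 93).
Shortfall ratios: (10−2)/10 = 0.8000 (×19); (10−7)/10 = 0.3000 (×33).
Squared: 0.6400 (×19); 0.0900 (×33).
Sum = 15.130000; P₂ = 15.130000 / 93 = 0.163.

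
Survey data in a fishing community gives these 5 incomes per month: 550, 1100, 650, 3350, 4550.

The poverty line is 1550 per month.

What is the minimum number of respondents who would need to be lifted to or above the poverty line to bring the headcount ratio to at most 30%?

Currently q = 3 of N = 5 are below the line (H = 0.600).
A headcount ratio of at most 30% allows at most ⌊0.30 × 5⌋ = 1 poor respondents.
So at least 3 − 1 = 2 must be lifted.

2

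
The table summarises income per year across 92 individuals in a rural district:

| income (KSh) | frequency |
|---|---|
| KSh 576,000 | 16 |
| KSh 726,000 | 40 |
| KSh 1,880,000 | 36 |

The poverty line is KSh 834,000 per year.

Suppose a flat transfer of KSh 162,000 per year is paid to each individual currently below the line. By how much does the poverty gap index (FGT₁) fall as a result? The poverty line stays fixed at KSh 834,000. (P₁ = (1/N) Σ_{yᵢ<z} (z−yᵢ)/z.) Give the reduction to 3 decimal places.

0.090

Before: below the line — 16×KSh 576,000, 40×KSh 726,000; poverty gap index (FGT₁) = 0.11010.
After the KSh 162,000 transfer: below the line — 16×KSh 738,000; poverty gap index (FGT₁) = 0.02002.
Reduction = 0.11010 − 0.02002 = 0.090.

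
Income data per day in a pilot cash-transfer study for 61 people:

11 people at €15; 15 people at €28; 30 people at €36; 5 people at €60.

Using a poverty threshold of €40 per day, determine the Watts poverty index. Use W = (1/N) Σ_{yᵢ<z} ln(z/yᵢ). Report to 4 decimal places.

0.3164

Poor units: 11×€15, 15×€28, 30×€36 (q = 56 of N = 61).
Log gaps: ln(40/15) = 0.9808 (×11); ln(40/28) = 0.3567 (×15); ln(40/36) = 0.1054 (×30).
W = 19.300061 / 61 = 0.3164.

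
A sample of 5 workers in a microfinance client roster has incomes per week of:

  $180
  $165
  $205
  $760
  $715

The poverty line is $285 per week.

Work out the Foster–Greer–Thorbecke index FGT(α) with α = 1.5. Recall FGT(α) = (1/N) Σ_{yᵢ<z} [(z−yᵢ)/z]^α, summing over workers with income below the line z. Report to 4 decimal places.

0.1291

Below the line: $165, $180, $205 (q = 3 of N = 5).
Normalized shortfalls: (285−165)/285 = 0.4211; (285−180)/285 = 0.3684; (285−205)/285 = 0.2807.
Raised to α = 1.5: 0.27322; 0.22362; 0.14872.
Sum = 0.645558; FGT(1.5) = 0.645558 / 5 = 0.1291.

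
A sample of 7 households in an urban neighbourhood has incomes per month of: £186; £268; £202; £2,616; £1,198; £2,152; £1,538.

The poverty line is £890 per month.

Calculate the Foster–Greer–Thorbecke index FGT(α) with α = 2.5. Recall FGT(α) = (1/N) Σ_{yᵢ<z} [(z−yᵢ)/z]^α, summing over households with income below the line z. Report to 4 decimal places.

Below the line: £186, £202, £268 (q = 3 of N = 7).
Normalized shortfalls: (890−186)/890 = 0.7910; (890−202)/890 = 0.7730; (890−268)/890 = 0.6989.
Raised to α = 2.5: 0.55649; 0.52541; 0.40832.
Sum = 1.490217; FGT(2.5) = 1.490217 / 7 = 0.2129.

0.2129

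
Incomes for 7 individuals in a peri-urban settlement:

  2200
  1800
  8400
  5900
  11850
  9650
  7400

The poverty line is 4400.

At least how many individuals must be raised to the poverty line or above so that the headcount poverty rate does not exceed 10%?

Currently q = 2 of N = 7 are below the line (H = 0.286).
A headcount ratio of at most 10% allows at most ⌊0.10 × 7⌋ = 0 poor individuals.
So at least 2 − 0 = 2 must be lifted.

2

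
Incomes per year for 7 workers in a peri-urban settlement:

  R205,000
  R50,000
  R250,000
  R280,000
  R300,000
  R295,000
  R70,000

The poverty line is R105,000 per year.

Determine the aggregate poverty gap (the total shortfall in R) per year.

Poor units: R50,000, R70,000 (q = 2 of N = 7).
Individual gaps: 105000−50000 = 55000; 105000−70000 = 35000.
Aggregate gap = R90,000.

R90,000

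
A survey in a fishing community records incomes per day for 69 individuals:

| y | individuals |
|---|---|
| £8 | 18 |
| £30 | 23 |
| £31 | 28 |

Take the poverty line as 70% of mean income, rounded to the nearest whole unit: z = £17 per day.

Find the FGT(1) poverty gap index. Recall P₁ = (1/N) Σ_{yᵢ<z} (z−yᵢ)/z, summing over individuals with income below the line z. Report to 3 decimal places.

Below the line: 18×£8 (q = 18 of N = 69).
Normalized shortfalls: (17−8)/17 = 0.5294 (×18).
Sum of shortfalls = 9.529412; P₁ averages over all N: 9.529412 / 69 = 0.138.

0.138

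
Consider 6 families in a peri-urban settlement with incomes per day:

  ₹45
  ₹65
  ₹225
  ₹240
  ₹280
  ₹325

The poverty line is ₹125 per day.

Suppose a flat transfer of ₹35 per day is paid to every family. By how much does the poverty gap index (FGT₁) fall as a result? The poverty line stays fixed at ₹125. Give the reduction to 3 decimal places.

0.093

Before: below the line — ₹45, ₹65; poverty gap index (FGT₁) = 0.18667.
After the ₹35 transfer: below the line — ₹80, ₹100; poverty gap index (FGT₁) = 0.09333.
Reduction = 0.18667 − 0.09333 = 0.093.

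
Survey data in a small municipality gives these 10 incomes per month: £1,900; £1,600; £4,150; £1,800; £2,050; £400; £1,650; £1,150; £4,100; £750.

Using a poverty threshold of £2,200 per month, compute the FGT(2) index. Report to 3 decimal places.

Incomes under z: £400, £750, £1,150, £1,600, £1,650, £1,800, £1,900, £2,050 (q = 8 of N = 10).
Normalized shortfalls: (2200−400)/2200 = 0.8182; (2200−750)/2200 = 0.6591; (2200−1150)/2200 = 0.4773; (2200−1600)/2200 = 0.2727; (2200−1650)/2200 = 0.2500; (2200−1800)/2200 = 0.1818; (2200−1900)/2200 = 0.1364; (2200−2050)/2200 = 0.0682.
Squared: 0.6694; 0.4344; 0.2278; 0.0744; 0.0625; 0.0331; 0.0186; 0.0046.
Sum = 1.524793; P₂ = 1.524793 / 10 = 0.152.

0.152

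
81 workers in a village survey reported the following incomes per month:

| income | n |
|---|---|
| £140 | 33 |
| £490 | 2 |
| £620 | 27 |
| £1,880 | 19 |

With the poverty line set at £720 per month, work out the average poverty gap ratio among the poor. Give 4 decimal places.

Poor units: 33×£140, 2×£490, 27×£620 (q = 62 of N = 81).
Shortfall ratios (z−y)/z: 0.8056 (×33), 0.3194 (×2), 0.1389 (×27); sum = 30.972222.
I averages over the q = 62 poor units only: 30.972222 / 62 = 0.4996.

0.4996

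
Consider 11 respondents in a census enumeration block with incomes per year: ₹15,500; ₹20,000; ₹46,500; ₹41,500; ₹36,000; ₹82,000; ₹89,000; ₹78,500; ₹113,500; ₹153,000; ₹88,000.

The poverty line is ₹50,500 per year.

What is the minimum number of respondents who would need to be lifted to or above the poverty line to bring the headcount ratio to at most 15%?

4

5 of the 11 respondents are poor, so H = 5/11 = 0.455.
A headcount ratio of at most 15% allows at most ⌊0.15 × 11⌋ = 1 poor respondents.
So at least 5 − 1 = 4 must be lifted.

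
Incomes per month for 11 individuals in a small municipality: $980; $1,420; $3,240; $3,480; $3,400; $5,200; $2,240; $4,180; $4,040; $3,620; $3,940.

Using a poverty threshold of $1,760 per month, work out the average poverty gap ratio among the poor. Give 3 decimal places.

0.318

Below the line: $980, $1,420 (q = 2 of N = 11).
Shortfall ratios (z−y)/z: 0.4432, 0.1932; sum = 0.636364.
The income-gap ratio divides by q (the poor only): 0.636364 / 2 = 0.318.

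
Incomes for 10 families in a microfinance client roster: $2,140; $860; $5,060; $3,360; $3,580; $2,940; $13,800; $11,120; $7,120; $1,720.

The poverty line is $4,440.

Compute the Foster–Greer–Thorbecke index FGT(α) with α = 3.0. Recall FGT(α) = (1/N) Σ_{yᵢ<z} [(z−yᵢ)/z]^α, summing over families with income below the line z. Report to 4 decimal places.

Poor units: $860, $1,720, $2,140, $2,940, $3,360, $3,580 (q = 6 of N = 10).
Gap ratios (z−y)/z: (4440−860)/4440 = 0.8063; (4440−1720)/4440 = 0.6126; (4440−2140)/4440 = 0.5180; (4440−2940)/4440 = 0.3378; (4440−3360)/4440 = 0.2432; (4440−3580)/4440 = 0.1937.
Raised to α = 3.0: 0.52420; 0.22991; 0.13901; 0.03856; 0.01439; 0.00727.
Sum = 0.953338; FGT(3.0) = 0.953338 / 10 = 0.0953.

0.0953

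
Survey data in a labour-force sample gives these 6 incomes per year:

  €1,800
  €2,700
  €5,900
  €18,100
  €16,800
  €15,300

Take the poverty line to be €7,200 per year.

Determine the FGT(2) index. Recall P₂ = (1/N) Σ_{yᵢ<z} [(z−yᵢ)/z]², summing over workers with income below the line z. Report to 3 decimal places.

0.164

Incomes under z: €1,800, €2,700, €5,900 (q = 3 of N = 6).
Gap ratios (z−y)/z: (7200−1800)/7200 = 0.7500; (7200−2700)/7200 = 0.6250; (7200−5900)/7200 = 0.1806.
Squared: 0.5625; 0.3906; 0.0326.
Sum = 0.985725; P₂ = 0.985725 / 6 = 0.164.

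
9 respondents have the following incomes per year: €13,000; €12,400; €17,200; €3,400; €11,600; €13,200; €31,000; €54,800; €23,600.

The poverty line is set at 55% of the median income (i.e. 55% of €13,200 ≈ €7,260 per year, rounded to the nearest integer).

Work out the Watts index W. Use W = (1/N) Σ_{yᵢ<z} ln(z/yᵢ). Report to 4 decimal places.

0.0843

Below the line: €3,400 (q = 1 of N = 9).
Log shortfalls: ln(7260/3400) = 0.7586.
W = 0.758604 / 9 = 0.0843.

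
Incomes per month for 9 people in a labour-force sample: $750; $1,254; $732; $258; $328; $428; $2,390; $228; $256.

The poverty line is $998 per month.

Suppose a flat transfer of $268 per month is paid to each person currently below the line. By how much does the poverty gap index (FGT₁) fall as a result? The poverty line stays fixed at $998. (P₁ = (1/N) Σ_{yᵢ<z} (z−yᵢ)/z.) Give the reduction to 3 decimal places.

Before: below the line — $228, $256, $258, $328, $428, $732, $750; poverty gap index (FGT₁) = 0.44600.
After the $268 transfer: below the line — $496, $524, $526, $596, $696; poverty gap index (FGT₁) = 0.23959.
Reduction = 0.44600 − 0.23959 = 0.206.

0.206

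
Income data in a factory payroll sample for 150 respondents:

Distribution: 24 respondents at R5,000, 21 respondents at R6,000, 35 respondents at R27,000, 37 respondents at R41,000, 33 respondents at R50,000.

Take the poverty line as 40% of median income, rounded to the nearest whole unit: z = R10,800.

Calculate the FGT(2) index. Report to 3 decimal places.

0.074

Below z: 24×R5,000, 21×R6,000 (q = 45 of N = 150).
Relative gaps: (10800−5000)/10800 = 0.5370 (×24); (10800−6000)/10800 = 0.4444 (×21).
Squared: 0.2884 (×24); 0.1975 (×21).
Sum = 11.069959; P₂ = 11.069959 / 150 = 0.074.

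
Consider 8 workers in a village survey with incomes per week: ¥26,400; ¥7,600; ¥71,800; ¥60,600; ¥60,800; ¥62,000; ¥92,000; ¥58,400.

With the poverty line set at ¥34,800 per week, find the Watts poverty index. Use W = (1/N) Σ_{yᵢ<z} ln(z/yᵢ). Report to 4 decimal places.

Below z: ¥7,600, ¥26,400 (q = 2 of N = 8).
Log shortfalls: ln(34800/7600) = 1.5215; ln(34800/26400) = 0.2763.
W = 1.797723 / 8 = 0.2247.

0.2247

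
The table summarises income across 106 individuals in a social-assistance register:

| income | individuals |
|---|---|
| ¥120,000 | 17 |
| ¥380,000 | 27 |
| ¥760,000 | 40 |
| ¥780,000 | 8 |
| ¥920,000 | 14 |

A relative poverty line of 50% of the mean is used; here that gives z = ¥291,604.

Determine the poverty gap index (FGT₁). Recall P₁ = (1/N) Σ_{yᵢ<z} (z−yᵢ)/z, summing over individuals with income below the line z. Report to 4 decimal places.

Poor units: 17×¥120,000 (q = 17 of N = 106).
Relative gaps: (291604−120000)/291604 = 0.5885 (×17).
Σ = 10.004211. Dividing by the full population N = 106 gives P₁ = 0.0944.

0.0944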